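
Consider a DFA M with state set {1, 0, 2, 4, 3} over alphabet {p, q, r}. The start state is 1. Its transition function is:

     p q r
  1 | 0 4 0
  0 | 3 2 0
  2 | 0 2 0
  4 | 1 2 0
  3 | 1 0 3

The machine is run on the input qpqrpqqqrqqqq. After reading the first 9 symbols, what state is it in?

0

1 → 4 → 1 → 4 → 0 → 3 → 0 → 2 → 2 → 0
After 9 symbols: 0.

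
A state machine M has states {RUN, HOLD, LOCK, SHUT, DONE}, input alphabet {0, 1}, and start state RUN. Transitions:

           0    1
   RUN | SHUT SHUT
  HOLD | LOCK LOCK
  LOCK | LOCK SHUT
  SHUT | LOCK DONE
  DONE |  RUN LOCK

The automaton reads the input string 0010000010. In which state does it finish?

start at RUN
read '0': RUN → SHUT
read '0': SHUT → LOCK
read '1': LOCK → SHUT
read '0': SHUT → LOCK
read '0': LOCK → LOCK
read '0': LOCK → LOCK
read '0': LOCK → LOCK
read '0': LOCK → LOCK
read '1': LOCK → SHUT
read '0': SHUT → LOCK

LOCK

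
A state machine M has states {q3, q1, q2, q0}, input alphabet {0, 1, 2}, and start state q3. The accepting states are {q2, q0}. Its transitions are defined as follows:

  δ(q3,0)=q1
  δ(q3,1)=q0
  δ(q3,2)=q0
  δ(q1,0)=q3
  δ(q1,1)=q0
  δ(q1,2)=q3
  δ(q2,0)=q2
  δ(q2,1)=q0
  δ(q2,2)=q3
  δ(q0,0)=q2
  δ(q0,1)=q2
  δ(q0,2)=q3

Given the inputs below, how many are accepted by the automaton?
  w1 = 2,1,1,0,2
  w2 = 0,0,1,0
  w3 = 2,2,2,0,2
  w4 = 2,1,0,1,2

w1:
  start at q3
  read '2': q3 → q0
  read '1': q0 → q2
  read '1': q2 → q0
  read '0': q0 → q2
  read '2': q2 → q3
  end q3, rejected
w2:
  start at q3
  read '0': q3 → q1
  read '0': q1 → q3
  read '1': q3 → q0
  read '0': q0 → q2
  end q2, accepted
w3:
  start at q3
  read '2': q3 → q0
  read '2': q0 → q3
  read '2': q3 → q0
  read '0': q0 → q2
  read '2': q2 → q3
  end q3, rejected
w4:
  start at q3
  read '2': q3 → q0
  read '1': q0 → q2
  read '0': q2 → q2
  read '1': q2 → q0
  read '2': q0 → q3
  end q3, rejected

1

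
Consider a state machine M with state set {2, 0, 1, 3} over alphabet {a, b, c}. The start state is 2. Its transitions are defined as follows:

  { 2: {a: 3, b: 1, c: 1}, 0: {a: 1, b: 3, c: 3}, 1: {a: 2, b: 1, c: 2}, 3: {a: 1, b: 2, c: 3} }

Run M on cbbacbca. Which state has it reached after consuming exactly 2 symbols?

start at 2
read 'c': 2 → 1
read 'b': 1 → 1
After 2 symbols: 1.

1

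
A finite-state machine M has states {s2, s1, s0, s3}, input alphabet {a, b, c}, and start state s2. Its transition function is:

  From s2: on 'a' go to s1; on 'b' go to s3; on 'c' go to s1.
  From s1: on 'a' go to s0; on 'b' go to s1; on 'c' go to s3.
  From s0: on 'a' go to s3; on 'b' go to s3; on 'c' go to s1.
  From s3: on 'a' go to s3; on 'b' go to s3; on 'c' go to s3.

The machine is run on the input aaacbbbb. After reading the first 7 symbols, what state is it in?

Trace: s2 -a-> s1 -a-> s0 -a-> s3 -c-> s3 -b-> s3 -b-> s3 -b-> s3
After 7 symbols: s3.

s3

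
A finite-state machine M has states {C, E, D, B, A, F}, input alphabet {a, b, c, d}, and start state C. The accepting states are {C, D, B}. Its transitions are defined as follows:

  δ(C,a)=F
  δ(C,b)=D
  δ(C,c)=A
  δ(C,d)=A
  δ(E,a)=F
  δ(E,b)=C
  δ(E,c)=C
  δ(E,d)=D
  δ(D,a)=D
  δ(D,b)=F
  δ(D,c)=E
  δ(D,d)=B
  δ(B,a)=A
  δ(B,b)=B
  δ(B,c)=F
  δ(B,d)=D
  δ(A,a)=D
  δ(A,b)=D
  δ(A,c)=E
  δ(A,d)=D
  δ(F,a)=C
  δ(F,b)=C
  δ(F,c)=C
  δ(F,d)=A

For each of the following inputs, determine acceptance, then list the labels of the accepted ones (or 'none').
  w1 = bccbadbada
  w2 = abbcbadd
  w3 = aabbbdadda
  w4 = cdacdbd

w1, w2, w3

w1:
  start at C
  read 'b': C → D
  read 'c': D → E
  read 'c': E → C
  read 'b': C → D
  read 'a': D → D
  read 'd': D → B
  read 'b': B → B
  read 'a': B → A
  read 'd': A → D
  read 'a': D → D
  end D, accepted
w2:
  start at C
  read 'a': C → F
  read 'b': F → C
  read 'b': C → D
  read 'c': D → E
  read 'b': E → C
  read 'a': C → F
  read 'd': F → A
  read 'd': A → D
  end D, accepted
w3:
  start at C
  read 'a': C → F
  read 'a': F → C
  read 'b': C → D
  read 'b': D → F
  read 'b': F → C
  read 'd': C → A
  read 'a': A → D
  read 'd': D → B
  read 'd': B → D
  read 'a': D → D
  end D, accepted
w4:
  start at C
  read 'c': C → A
  read 'd': A → D
  read 'a': D → D
  read 'c': D → E
  read 'd': E → D
  read 'b': D → F
  read 'd': F → A
  end A, rejected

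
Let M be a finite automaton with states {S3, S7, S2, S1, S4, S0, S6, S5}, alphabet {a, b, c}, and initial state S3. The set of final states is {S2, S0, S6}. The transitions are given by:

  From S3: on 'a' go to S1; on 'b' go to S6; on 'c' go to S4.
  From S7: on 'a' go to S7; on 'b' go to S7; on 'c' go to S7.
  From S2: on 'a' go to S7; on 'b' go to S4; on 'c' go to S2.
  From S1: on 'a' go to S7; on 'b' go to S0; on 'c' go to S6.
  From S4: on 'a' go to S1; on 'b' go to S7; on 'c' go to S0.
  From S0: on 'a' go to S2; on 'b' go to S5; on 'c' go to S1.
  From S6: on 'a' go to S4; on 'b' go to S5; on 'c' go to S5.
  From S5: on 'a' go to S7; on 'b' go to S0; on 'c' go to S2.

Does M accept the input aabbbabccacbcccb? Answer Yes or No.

Trace: S3 -a-> S1 -a-> S7 -b-> S7 -b-> S7 -b-> S7 -a-> S7 -b-> S7 -c-> S7 -c-> S7 -a-> S7 -c-> S7 -b-> S7 -c-> S7 -c-> S7 -c-> S7 -b-> S7
End state S7 is not accepting.

No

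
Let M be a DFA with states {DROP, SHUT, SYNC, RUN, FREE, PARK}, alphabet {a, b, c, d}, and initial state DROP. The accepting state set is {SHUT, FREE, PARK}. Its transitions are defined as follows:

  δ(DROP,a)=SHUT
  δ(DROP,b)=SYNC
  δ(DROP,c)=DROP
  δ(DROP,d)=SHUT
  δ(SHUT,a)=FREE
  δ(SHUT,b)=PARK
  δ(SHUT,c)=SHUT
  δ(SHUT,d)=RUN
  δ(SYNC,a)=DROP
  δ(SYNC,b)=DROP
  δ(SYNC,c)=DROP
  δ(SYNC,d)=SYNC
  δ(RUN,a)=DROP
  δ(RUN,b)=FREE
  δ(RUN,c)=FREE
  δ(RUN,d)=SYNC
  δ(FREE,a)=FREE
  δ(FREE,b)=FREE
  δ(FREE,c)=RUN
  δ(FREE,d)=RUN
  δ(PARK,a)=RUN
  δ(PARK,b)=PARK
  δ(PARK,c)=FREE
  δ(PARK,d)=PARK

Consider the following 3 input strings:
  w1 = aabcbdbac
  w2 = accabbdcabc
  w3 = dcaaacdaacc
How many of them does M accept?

w1:
  start at DROP
  read 'a': DROP → SHUT
  read 'a': SHUT → FREE
  read 'b': FREE → FREE
  read 'c': FREE → RUN
  read 'b': RUN → FREE
  read 'd': FREE → RUN
  read 'b': RUN → FREE
  read 'a': FREE → FREE
  read 'c': FREE → RUN
  end RUN, rejected
w2:
  start at DROP
  read 'a': DROP → SHUT
  read 'c': SHUT → SHUT
  read 'c': SHUT → SHUT
  read 'a': SHUT → FREE
  read 'b': FREE → FREE
  read 'b': FREE → FREE
  read 'd': FREE → RUN
  read 'c': RUN → FREE
  read 'a': FREE → FREE
  read 'b': FREE → FREE
  read 'c': FREE → RUN
  end RUN, rejected
w3:
  start at DROP
  read 'd': DROP → SHUT
  read 'c': SHUT → SHUT
  read 'a': SHUT → FREE
  read 'a': FREE → FREE
  read 'a': FREE → FREE
  read 'c': FREE → RUN
  read 'd': RUN → SYNC
  read 'a': SYNC → DROP
  read 'a': DROP → SHUT
  read 'c': SHUT → SHUT
  read 'c': SHUT → SHUT
  end SHUT, accepted

1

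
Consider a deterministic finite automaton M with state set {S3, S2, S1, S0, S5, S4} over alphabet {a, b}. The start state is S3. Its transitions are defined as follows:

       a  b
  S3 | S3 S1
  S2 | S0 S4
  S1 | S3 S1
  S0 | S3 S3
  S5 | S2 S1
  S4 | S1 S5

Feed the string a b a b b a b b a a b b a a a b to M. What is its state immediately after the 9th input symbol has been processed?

S3

S3 → S3 → S1 → S3 → S1 → S1 → S3 → S1 → S1 → S3
After 9 symbols: S3.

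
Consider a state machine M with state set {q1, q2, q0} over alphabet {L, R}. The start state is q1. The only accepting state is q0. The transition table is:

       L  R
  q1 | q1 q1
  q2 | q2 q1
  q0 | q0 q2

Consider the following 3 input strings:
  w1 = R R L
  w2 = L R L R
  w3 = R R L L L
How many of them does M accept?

0

w1: q1 → q1 → q1 → q1  → end q1, rejected
w2: q1 → q1 → q1 → q1 → q1  → end q1, rejected
w3: q1 → q1 → q1 → q1 → q1 → q1  → end q1, rejected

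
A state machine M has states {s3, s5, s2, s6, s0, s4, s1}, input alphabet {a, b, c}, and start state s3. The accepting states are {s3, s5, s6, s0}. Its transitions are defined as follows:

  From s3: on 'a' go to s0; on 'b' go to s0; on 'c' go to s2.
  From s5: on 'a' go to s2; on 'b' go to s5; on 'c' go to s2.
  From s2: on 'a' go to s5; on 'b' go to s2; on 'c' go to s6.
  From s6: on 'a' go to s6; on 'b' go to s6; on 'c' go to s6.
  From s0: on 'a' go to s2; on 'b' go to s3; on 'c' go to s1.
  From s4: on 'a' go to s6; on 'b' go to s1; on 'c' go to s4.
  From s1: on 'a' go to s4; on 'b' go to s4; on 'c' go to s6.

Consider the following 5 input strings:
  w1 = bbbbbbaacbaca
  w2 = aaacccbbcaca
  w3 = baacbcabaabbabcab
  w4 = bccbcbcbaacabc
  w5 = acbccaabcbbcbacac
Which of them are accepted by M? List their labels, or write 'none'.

w1:
  start at s3
  read 'b': s3 → s0
  read 'b': s0 → s3
  read 'b': s3 → s0
  read 'b': s0 → s3
  read 'b': s3 → s0
  read 'b': s0 → s3
  read 'a': s3 → s0
  read 'a': s0 → s2
  read 'c': s2 → s6
  read 'b': s6 → s6
  read 'a': s6 → s6
  read 'c': s6 → s6
  read 'a': s6 → s6
  end s6, accepted
w2:
  start at s3
  read 'a': s3 → s0
  read 'a': s0 → s2
  read 'a': s2 → s5
  read 'c': s5 → s2
  read 'c': s2 → s6
  read 'c': s6 → s6
  read 'b': s6 → s6
  read 'b': s6 → s6
  read 'c': s6 → s6
  read 'a': s6 → s6
  read 'c': s6 → s6
  read 'a': s6 → s6
  end s6, accepted
w3:
  start at s3
  read 'b': s3 → s0
  read 'a': s0 → s2
  read 'a': s2 → s5
  read 'c': s5 → s2
  read 'b': s2 → s2
  read 'c': s2 → s6
  read 'a': s6 → s6
  read 'b': s6 → s6
  read 'a': s6 → s6
  read 'a': s6 → s6
  read 'b': s6 → s6
  read 'b': s6 → s6
  read 'a': s6 → s6
  read 'b': s6 → s6
  read 'c': s6 → s6
  read 'a': s6 → s6
  read 'b': s6 → s6
  end s6, accepted
w4:
  start at s3
  read 'b': s3 → s0
  read 'c': s0 → s1
  read 'c': s1 → s6
  read 'b': s6 → s6
  read 'c': s6 → s6
  read 'b': s6 → s6
  read 'c': s6 → s6
  read 'b': s6 → s6
  read 'a': s6 → s6
  read 'a': s6 → s6
  read 'c': s6 → s6
  read 'a': s6 → s6
  read 'b': s6 → s6
  read 'c': s6 → s6
  end s6, accepted
w5:
  start at s3
  read 'a': s3 → s0
  read 'c': s0 → s1
  read 'b': s1 → s4
  read 'c': s4 → s4
  read 'c': s4 → s4
  read 'a': s4 → s6
  read 'a': s6 → s6
  read 'b': s6 → s6
  read 'c': s6 → s6
  read 'b': s6 → s6
  read 'b': s6 → s6
  read 'c': s6 → s6
  read 'b': s6 → s6
  read 'a': s6 → s6
  read 'c': s6 → s6
  read 'a': s6 → s6
  read 'c': s6 → s6
  end s6, accepted

w1, w2, w3, w4, w5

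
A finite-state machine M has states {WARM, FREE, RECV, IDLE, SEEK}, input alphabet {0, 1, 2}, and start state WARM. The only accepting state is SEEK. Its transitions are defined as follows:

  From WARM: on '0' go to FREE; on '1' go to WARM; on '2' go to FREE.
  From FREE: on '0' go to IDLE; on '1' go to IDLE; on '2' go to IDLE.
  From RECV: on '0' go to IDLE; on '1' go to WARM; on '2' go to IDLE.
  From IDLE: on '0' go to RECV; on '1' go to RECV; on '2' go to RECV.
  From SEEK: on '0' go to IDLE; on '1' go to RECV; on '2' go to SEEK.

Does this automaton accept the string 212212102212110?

No

start at WARM
read '2': WARM → FREE
read '1': FREE → IDLE
read '2': IDLE → RECV
read '2': RECV → IDLE
read '1': IDLE → RECV
read '2': RECV → IDLE
read '1': IDLE → RECV
read '0': RECV → IDLE
read '2': IDLE → RECV
read '2': RECV → IDLE
read '1': IDLE → RECV
read '2': RECV → IDLE
read '1': IDLE → RECV
read '1': RECV → WARM
read '0': WARM → FREE
End state FREE is not accepting.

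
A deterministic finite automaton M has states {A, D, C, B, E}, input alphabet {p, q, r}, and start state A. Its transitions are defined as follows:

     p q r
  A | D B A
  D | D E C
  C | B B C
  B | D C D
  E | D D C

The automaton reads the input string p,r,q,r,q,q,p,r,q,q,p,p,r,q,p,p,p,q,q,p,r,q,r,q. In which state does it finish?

E

start at A
read 'p': A → D
read 'r': D → C
read 'q': C → B
read 'r': B → D
read 'q': D → E
read 'q': E → D
read 'p': D → D
read 'r': D → C
read 'q': C → B
read 'q': B → C
read 'p': C → B
read 'p': B → D
read 'r': D → C
read 'q': C → B
read 'p': B → D
read 'p': D → D
read 'p': D → D
read 'q': D → E
read 'q': E → D
read 'p': D → D
read 'r': D → C
read 'q': C → B
read 'r': B → D
read 'q': D → E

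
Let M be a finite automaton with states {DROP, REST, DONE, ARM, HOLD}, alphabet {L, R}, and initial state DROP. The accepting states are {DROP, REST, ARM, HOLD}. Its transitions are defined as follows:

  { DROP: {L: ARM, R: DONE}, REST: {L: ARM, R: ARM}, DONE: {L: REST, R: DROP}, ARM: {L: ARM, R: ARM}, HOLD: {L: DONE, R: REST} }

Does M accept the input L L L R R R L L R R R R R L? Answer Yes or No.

Yes

DROP → ARM → ARM → ARM → ARM → ARM → ARM → ARM → ARM → ARM → ARM → ARM → ARM → ARM → ARM
End state ARM is accepting.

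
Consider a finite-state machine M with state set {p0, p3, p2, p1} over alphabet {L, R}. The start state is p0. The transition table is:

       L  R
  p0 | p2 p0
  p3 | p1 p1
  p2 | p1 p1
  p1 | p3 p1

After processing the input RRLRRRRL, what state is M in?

p3

start at p0
read 'R': p0 → p0
read 'R': p0 → p0
read 'L': p0 → p2
read 'R': p2 → p1
read 'R': p1 → p1
read 'R': p1 → p1
read 'R': p1 → p1
read 'L': p1 → p3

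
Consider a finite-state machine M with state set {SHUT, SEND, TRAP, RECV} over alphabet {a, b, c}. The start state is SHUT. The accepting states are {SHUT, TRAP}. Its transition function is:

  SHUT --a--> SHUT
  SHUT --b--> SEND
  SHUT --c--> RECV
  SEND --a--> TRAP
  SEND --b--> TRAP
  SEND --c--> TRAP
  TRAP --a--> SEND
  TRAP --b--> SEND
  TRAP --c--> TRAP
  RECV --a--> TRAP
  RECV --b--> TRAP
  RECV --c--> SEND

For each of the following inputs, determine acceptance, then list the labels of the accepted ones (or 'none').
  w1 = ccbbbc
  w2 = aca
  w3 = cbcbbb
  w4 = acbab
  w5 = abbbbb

w1:
  start at SHUT
  read 'c': SHUT → RECV
  read 'c': RECV → SEND
  read 'b': SEND → TRAP
  read 'b': TRAP → SEND
  read 'b': SEND → TRAP
  read 'c': TRAP → TRAP
  end TRAP, accepted
w2:
  start at SHUT
  read 'a': SHUT → SHUT
  read 'c': SHUT → RECV
  read 'a': RECV → TRAP
  end TRAP, accepted
w3:
  start at SHUT
  read 'c': SHUT → RECV
  read 'b': RECV → TRAP
  read 'c': TRAP → TRAP
  read 'b': TRAP → SEND
  read 'b': SEND → TRAP
  read 'b': TRAP → SEND
  end SEND, rejected
w4:
  start at SHUT
  read 'a': SHUT → SHUT
  read 'c': SHUT → RECV
  read 'b': RECV → TRAP
  read 'a': TRAP → SEND
  read 'b': SEND → TRAP
  end TRAP, accepted
w5:
  start at SHUT
  read 'a': SHUT → SHUT
  read 'b': SHUT → SEND
  read 'b': SEND → TRAP
  read 'b': TRAP → SEND
  read 'b': SEND → TRAP
  read 'b': TRAP → SEND
  end SEND, rejected

w1, w2, w4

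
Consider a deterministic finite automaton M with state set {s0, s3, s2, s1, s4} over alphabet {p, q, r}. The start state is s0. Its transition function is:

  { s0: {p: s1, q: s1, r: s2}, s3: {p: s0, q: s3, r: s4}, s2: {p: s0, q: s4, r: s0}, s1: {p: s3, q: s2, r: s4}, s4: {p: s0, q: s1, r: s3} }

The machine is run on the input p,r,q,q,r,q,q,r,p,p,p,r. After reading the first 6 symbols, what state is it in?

s1

start at s0
read 'p': s0 → s1
read 'r': s1 → s4
read 'q': s4 → s1
read 'q': s1 → s2
read 'r': s2 → s0
read 'q': s0 → s1
After 6 symbols: s1.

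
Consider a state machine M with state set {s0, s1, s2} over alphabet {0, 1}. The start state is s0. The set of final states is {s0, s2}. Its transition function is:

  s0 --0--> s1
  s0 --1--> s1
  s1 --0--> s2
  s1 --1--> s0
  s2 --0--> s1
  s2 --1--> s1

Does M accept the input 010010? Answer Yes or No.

Yes

s0 → s1 → s0 → s1 → s2 → s1 → s2
End state s2 is accepting.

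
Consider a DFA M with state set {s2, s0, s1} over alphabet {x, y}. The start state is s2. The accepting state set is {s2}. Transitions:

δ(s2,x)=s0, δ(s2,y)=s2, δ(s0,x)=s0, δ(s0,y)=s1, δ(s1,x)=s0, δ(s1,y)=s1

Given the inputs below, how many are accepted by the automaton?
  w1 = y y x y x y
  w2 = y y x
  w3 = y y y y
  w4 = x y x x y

w1: Trace: s2 -y-> s2 -y-> s2 -x-> s0 -y-> s1 -x-> s0 -y-> s1  → end s1, rejected
w2: Trace: s2 -y-> s2 -y-> s2 -x-> s0  → end s0, rejected
w3: Trace: s2 -y-> s2 -y-> s2 -y-> s2 -y-> s2  → end s2, accepted
w4: Trace: s2 -x-> s0 -y-> s1 -x-> s0 -x-> s0 -y-> s1  → end s1, rejected

1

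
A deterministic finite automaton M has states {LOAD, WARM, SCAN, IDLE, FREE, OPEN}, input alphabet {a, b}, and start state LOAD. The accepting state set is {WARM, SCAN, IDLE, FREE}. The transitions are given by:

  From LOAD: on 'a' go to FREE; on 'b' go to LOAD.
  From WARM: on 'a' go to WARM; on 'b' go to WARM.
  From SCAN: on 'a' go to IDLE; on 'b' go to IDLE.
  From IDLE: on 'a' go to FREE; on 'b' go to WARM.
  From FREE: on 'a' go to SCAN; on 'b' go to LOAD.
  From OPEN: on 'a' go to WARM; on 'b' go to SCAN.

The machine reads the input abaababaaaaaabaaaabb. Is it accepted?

Yes

Trace: LOAD -a-> FREE -b-> LOAD -a-> FREE -a-> SCAN -b-> IDLE -a-> FREE -b-> LOAD -a-> FREE -a-> SCAN -a-> IDLE -a-> FREE -a-> SCAN -a-> IDLE -b-> WARM -a-> WARM -a-> WARM -a-> WARM -a-> WARM -b-> WARM -b-> WARM
End state WARM is accepting.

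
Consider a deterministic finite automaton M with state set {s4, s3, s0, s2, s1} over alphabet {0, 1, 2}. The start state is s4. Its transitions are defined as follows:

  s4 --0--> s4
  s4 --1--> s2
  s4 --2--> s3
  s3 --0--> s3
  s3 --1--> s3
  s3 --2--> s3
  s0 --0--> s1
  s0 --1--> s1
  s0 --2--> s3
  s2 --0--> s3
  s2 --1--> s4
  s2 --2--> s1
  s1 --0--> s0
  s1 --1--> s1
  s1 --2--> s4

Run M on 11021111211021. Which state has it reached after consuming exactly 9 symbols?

start at s4
read '1': s4 → s2
read '1': s2 → s4
read '0': s4 → s4
read '2': s4 → s3
read '1': s3 → s3
read '1': s3 → s3
read '1': s3 → s3
read '1': s3 → s3
read '2': s3 → s3
After 9 symbols: s3.

s3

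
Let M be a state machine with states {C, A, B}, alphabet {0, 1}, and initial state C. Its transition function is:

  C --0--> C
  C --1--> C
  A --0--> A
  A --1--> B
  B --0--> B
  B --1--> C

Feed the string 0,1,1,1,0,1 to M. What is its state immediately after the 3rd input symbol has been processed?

start at C
read '0': C → C
read '1': C → C
read '1': C → C
After 3 symbols: C.

C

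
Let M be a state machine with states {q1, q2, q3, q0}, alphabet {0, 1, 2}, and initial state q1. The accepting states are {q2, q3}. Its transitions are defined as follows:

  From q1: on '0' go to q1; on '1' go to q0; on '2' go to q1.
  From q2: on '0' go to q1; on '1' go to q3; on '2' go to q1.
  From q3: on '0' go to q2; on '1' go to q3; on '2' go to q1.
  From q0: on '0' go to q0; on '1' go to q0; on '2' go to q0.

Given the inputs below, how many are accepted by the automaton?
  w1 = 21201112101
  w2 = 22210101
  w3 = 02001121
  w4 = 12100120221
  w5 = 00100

w1: Trace: q1 -2-> q1 -1-> q0 -2-> q0 -0-> q0 -1-> q0 -1-> q0 -1-> q0 -2-> q0 -1-> q0 -0-> q0 -1-> q0  → end q0, rejected
w2: Trace: q1 -2-> q1 -2-> q1 -2-> q1 -1-> q0 -0-> q0 -1-> q0 -0-> q0 -1-> q0  → end q0, rejected
w3: Trace: q1 -0-> q1 -2-> q1 -0-> q1 -0-> q1 -1-> q0 -1-> q0 -2-> q0 -1-> q0  → end q0, rejected
w4: Trace: q1 -1-> q0 -2-> q0 -1-> q0 -0-> q0 -0-> q0 -1-> q0 -2-> q0 -0-> q0 -2-> q0 -2-> q0 -1-> q0  → end q0, rejected
w5: Trace: q1 -0-> q1 -0-> q1 -1-> q0 -0-> q0 -0-> q0  → end q0, rejected

0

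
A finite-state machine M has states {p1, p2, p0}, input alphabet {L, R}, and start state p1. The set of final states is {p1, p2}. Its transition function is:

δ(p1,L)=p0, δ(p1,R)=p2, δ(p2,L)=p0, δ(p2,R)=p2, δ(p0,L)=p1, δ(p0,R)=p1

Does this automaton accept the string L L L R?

p1 → p0 → p1 → p0 → p1
End state p1 is accepting.

Yes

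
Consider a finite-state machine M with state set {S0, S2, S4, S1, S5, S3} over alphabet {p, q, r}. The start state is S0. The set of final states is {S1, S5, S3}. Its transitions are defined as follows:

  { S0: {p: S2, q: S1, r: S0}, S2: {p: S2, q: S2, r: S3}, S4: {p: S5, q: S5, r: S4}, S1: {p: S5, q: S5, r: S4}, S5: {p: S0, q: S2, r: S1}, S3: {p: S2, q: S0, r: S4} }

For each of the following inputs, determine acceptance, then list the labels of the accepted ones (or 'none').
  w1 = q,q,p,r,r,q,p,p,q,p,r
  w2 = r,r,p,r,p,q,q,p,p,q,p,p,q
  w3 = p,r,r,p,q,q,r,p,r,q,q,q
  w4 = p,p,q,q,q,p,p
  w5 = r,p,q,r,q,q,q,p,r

w1, w3

w1:
  start at S0
  read 'q': S0 → S1
  read 'q': S1 → S5
  read 'p': S5 → S0
  read 'r': S0 → S0
  read 'r': S0 → S0
  read 'q': S0 → S1
  read 'p': S1 → S5
  read 'p': S5 → S0
  read 'q': S0 → S1
  read 'p': S1 → S5
  read 'r': S5 → S1
  end S1, accepted
w2:
  start at S0
  read 'r': S0 → S0
  read 'r': S0 → S0
  read 'p': S0 → S2
  read 'r': S2 → S3
  read 'p': S3 → S2
  read 'q': S2 → S2
  read 'q': S2 → S2
  read 'p': S2 → S2
  read 'p': S2 → S2
  read 'q': S2 → S2
  read 'p': S2 → S2
  read 'p': S2 → S2
  read 'q': S2 → S2
  end S2, rejected
w3:
  start at S0
  read 'p': S0 → S2
  read 'r': S2 → S3
  read 'r': S3 → S4
  read 'p': S4 → S5
  read 'q': S5 → S2
  read 'q': S2 → S2
  read 'r': S2 → S3
  read 'p': S3 → S2
  read 'r': S2 → S3
  read 'q': S3 → S0
  read 'q': S0 → S1
  read 'q': S1 → S5
  end S5, accepted
w4:
  start at S0
  read 'p': S0 → S2
  read 'p': S2 → S2
  read 'q': S2 → S2
  read 'q': S2 → S2
  read 'q': S2 → S2
  read 'p': S2 → S2
  read 'p': S2 → S2
  end S2, rejected
w5:
  start at S0
  read 'r': S0 → S0
  read 'p': S0 → S2
  read 'q': S2 → S2
  read 'r': S2 → S3
  read 'q': S3 → S0
  read 'q': S0 → S1
  read 'q': S1 → S5
  read 'p': S5 → S0
  read 'r': S0 → S0
  end S0, rejected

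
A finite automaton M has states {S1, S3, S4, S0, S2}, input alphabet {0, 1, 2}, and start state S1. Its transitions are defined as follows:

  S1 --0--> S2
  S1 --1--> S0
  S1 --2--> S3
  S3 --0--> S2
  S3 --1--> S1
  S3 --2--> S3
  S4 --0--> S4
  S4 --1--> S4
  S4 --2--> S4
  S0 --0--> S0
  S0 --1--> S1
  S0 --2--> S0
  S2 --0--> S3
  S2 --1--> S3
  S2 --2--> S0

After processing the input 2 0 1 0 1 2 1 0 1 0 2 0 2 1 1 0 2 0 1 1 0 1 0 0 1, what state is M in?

S1 → S3 → S2 → S3 → S2 → S3 → S3 → S1 → S2 → S3 → S2 → S0 → S0 → S0 → S1 → S0 → S0 → S0 → S0 → S1 → S0 → S0 → S1 → S2 → S3 → S1

S1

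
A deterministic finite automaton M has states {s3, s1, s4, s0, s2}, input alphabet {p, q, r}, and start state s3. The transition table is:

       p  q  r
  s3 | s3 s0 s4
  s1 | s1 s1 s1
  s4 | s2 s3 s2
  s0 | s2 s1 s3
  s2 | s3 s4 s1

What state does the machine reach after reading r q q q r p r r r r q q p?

s3 → s4 → s3 → s0 → s1 → s1 → s1 → s1 → s1 → s1 → s1 → s1 → s1 → s1

s1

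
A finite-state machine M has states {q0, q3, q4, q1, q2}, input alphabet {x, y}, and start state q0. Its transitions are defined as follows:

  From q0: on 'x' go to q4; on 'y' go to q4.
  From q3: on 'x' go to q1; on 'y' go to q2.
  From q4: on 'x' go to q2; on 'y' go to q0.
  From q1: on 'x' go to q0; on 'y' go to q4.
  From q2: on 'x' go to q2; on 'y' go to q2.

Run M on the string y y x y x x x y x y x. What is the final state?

q2

start at q0
read 'y': q0 → q4
read 'y': q4 → q0
read 'x': q0 → q4
read 'y': q4 → q0
read 'x': q0 → q4
read 'x': q4 → q2
read 'x': q2 → q2
read 'y': q2 → q2
read 'x': q2 → q2
read 'y': q2 → q2
read 'x': q2 → q2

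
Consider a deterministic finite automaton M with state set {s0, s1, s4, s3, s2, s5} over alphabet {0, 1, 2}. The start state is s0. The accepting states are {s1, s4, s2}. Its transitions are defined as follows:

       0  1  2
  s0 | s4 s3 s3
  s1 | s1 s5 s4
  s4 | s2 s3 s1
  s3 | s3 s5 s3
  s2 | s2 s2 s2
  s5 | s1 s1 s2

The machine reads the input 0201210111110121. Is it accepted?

start at s0
read '0': s0 → s4
read '2': s4 → s1
read '0': s1 → s1
read '1': s1 → s5
read '2': s5 → s2
read '1': s2 → s2
read '0': s2 → s2
read '1': s2 → s2
read '1': s2 → s2
read '1': s2 → s2
read '1': s2 → s2
read '1': s2 → s2
read '0': s2 → s2
read '1': s2 → s2
read '2': s2 → s2
read '1': s2 → s2
End state s2 is accepting.

Yes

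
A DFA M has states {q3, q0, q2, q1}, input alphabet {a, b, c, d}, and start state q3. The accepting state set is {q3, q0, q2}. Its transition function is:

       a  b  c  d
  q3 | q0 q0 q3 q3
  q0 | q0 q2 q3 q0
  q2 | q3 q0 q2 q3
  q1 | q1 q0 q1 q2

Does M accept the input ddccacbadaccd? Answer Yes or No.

Yes

start at q3
read 'd': q3 → q3
read 'd': q3 → q3
read 'c': q3 → q3
read 'c': q3 → q3
read 'a': q3 → q0
read 'c': q0 → q3
read 'b': q3 → q0
read 'a': q0 → q0
read 'd': q0 → q0
read 'a': q0 → q0
read 'c': q0 → q3
read 'c': q3 → q3
read 'd': q3 → q3
End state q3 is accepting.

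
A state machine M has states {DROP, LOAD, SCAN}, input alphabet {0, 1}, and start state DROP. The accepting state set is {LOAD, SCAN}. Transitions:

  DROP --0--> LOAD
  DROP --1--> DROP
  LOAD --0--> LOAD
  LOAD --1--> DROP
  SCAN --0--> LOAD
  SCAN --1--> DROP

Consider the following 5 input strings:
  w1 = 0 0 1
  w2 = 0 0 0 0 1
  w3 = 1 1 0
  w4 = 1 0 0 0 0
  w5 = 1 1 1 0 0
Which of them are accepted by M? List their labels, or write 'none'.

w3, w4, w5

w1: DROP → LOAD → LOAD → DROP  → end DROP, rejected
w2: DROP → LOAD → LOAD → LOAD → LOAD → DROP  → end DROP, rejected
w3: DROP → DROP → DROP → LOAD  → end LOAD, accepted
w4: DROP → DROP → LOAD → LOAD → LOAD → LOAD  → end LOAD, accepted
w5: DROP → DROP → DROP → DROP → LOAD → LOAD  → end LOAD, accepted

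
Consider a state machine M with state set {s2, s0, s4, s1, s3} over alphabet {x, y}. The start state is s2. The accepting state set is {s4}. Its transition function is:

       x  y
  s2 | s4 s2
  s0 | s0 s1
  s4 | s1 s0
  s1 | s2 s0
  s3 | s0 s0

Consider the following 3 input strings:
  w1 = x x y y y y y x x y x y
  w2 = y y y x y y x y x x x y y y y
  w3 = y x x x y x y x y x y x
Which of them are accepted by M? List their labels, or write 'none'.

w1:
  start at s2
  read 'x': s2 → s4
  read 'x': s4 → s1
  read 'y': s1 → s0
  read 'y': s0 → s1
  read 'y': s1 → s0
  read 'y': s0 → s1
  read 'y': s1 → s0
  read 'x': s0 → s0
  read 'x': s0 → s0
  read 'y': s0 → s1
  read 'x': s1 → s2
  read 'y': s2 → s2
  end s2, rejected
w2:
  start at s2
  read 'y': s2 → s2
  read 'y': s2 → s2
  read 'y': s2 → s2
  read 'x': s2 → s4
  read 'y': s4 → s0
  read 'y': s0 → s1
  read 'x': s1 → s2
  read 'y': s2 → s2
  read 'x': s2 → s4
  read 'x': s4 → s1
  read 'x': s1 → s2
  read 'y': s2 → s2
  read 'y': s2 → s2
  read 'y': s2 → s2
  read 'y': s2 → s2
  end s2, rejected
w3:
  start at s2
  read 'y': s2 → s2
  read 'x': s2 → s4
  read 'x': s4 → s1
  read 'x': s1 → s2
  read 'y': s2 → s2
  read 'x': s2 → s4
  read 'y': s4 → s0
  read 'x': s0 → s0
  read 'y': s0 → s1
  read 'x': s1 → s2
  read 'y': s2 → s2
  read 'x': s2 → s4
  end s4, accepted

w3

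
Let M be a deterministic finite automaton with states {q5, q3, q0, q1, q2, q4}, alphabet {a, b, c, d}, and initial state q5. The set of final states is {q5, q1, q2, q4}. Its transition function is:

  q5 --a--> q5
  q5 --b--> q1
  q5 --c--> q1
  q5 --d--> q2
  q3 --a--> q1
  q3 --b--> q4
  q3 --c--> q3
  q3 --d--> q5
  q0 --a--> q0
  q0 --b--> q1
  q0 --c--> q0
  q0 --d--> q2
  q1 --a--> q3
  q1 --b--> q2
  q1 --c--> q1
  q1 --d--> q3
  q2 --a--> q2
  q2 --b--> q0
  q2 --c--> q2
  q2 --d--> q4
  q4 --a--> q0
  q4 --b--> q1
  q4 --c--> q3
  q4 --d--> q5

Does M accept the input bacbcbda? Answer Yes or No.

Trace: q5 -b-> q1 -a-> q3 -c-> q3 -b-> q4 -c-> q3 -b-> q4 -d-> q5 -a-> q5
End state q5 is accepting.

Yes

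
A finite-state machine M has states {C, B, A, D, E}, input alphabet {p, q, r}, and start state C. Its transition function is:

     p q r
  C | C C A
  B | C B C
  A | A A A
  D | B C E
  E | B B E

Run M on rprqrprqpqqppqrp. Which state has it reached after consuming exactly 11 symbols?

Trace: C -r-> A -p-> A -r-> A -q-> A -r-> A -p-> A -r-> A -q-> A -p-> A -q-> A -q-> A
After 11 symbols: A.

A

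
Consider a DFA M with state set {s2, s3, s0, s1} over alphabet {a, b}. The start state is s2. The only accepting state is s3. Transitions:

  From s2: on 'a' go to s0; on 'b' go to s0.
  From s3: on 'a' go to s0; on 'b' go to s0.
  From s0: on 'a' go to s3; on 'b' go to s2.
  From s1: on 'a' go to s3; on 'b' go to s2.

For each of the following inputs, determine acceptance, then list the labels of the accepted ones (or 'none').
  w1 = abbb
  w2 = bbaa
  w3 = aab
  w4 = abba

w2, w4

w1: Trace: s2 -a-> s0 -b-> s2 -b-> s0 -b-> s2  → end s2, rejected
w2: Trace: s2 -b-> s0 -b-> s2 -a-> s0 -a-> s3  → end s3, accepted
w3: Trace: s2 -a-> s0 -a-> s3 -b-> s0  → end s0, rejected
w4: Trace: s2 -a-> s0 -b-> s2 -b-> s0 -a-> s3  → end s3, accepted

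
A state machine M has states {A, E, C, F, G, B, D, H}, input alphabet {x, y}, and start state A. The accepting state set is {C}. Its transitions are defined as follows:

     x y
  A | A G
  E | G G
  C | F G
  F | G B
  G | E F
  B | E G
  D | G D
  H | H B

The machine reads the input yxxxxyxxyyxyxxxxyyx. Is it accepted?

start at A
read 'y': A → G
read 'x': G → E
read 'x': E → G
read 'x': G → E
read 'x': E → G
read 'y': G → F
read 'x': F → G
read 'x': G → E
read 'y': E → G
read 'y': G → F
read 'x': F → G
read 'y': G → F
read 'x': F → G
read 'x': G → E
read 'x': E → G
read 'x': G → E
read 'y': E → G
read 'y': G → F
read 'x': F → G
End state G is not accepting.

No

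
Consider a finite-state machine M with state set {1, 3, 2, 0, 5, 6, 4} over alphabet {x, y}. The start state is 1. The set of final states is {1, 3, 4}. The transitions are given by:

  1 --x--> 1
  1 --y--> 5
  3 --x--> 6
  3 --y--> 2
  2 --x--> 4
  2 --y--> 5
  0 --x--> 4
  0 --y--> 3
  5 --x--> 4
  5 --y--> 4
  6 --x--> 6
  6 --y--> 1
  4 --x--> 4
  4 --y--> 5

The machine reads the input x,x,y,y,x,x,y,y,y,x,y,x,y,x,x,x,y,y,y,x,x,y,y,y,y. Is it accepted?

Yes

Trace: 1 -x-> 1 -x-> 1 -y-> 5 -y-> 4 -x-> 4 -x-> 4 -y-> 5 -y-> 4 -y-> 5 -x-> 4 -y-> 5 -x-> 4 -y-> 5 -x-> 4 -x-> 4 -x-> 4 -y-> 5 -y-> 4 -y-> 5 -x-> 4 -x-> 4 -y-> 5 -y-> 4 -y-> 5 -y-> 4
End state 4 is accepting.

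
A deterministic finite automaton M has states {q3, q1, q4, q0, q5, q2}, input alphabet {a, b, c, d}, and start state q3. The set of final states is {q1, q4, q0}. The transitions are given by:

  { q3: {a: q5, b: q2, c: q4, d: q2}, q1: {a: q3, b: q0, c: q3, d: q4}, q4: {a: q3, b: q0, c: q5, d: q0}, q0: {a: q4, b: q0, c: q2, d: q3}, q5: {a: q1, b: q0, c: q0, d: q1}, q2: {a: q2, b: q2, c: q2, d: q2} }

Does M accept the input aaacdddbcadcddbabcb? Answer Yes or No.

Trace: q3 -a-> q5 -a-> q1 -a-> q3 -c-> q4 -d-> q0 -d-> q3 -d-> q2 -b-> q2 -c-> q2 -a-> q2 -d-> q2 -c-> q2 -d-> q2 -d-> q2 -b-> q2 -a-> q2 -b-> q2 -c-> q2 -b-> q2
End state q2 is not accepting.

No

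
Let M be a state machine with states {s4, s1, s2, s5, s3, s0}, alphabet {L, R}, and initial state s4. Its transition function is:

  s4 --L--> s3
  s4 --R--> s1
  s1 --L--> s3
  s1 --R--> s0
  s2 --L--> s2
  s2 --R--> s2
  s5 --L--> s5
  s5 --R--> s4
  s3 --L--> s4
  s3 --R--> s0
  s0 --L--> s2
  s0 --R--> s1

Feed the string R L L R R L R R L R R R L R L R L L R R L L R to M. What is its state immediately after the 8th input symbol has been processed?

start at s4
read 'R': s4 → s1
read 'L': s1 → s3
read 'L': s3 → s4
read 'R': s4 → s1
read 'R': s1 → s0
read 'L': s0 → s2
read 'R': s2 → s2
read 'R': s2 → s2
After 8 symbols: s2.

s2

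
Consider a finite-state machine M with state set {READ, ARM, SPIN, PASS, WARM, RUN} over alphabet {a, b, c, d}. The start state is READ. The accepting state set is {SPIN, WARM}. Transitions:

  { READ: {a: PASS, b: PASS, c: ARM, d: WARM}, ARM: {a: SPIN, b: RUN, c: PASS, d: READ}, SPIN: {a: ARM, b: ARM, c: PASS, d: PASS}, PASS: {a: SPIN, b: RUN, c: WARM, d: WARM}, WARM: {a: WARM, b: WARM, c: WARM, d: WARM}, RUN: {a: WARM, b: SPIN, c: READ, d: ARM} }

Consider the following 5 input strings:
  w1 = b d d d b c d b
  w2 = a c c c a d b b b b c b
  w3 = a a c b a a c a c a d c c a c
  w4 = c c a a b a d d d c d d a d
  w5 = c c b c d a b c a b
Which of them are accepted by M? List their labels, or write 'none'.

w1, w2, w3, w4, w5

w1: Trace: READ -b-> PASS -d-> WARM -d-> WARM -d-> WARM -b-> WARM -c-> WARM -d-> WARM -b-> WARM  → end WARM, accepted
w2: Trace: READ -a-> PASS -c-> WARM -c-> WARM -c-> WARM -a-> WARM -d-> WARM -b-> WARM -b-> WARM -b-> WARM -b-> WARM -c-> WARM -b-> WARM  → end WARM, accepted
w3: Trace: READ -a-> PASS -a-> SPIN -c-> PASS -b-> RUN -a-> WARM -a-> WARM -c-> WARM -a-> WARM -c-> WARM -a-> WARM -d-> WARM -c-> WARM -c-> WARM -a-> WARM -c-> WARM  → end WARM, accepted
w4: Trace: READ -c-> ARM -c-> PASS -a-> SPIN -a-> ARM -b-> RUN -a-> WARM -d-> WARM -d-> WARM -d-> WARM -c-> WARM -d-> WARM -d-> WARM -a-> WARM -d-> WARM  → end WARM, accepted
w5: Trace: READ -c-> ARM -c-> PASS -b-> RUN -c-> READ -d-> WARM -a-> WARM -b-> WARM -c-> WARM -a-> WARM -b-> WARM  → end WARM, accepted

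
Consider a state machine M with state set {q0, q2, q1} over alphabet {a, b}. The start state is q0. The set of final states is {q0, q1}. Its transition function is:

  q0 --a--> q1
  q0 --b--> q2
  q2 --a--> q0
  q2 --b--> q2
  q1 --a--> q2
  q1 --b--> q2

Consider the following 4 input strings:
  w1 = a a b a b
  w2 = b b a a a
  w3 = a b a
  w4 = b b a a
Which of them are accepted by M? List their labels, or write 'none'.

w1: Trace: q0 -a-> q1 -a-> q2 -b-> q2 -a-> q0 -b-> q2  → end q2, rejected
w2: Trace: q0 -b-> q2 -b-> q2 -a-> q0 -a-> q1 -a-> q2  → end q2, rejected
w3: Trace: q0 -a-> q1 -b-> q2 -a-> q0  → end q0, accepted
w4: Trace: q0 -b-> q2 -b-> q2 -a-> q0 -a-> q1  → end q1, accepted

w3, w4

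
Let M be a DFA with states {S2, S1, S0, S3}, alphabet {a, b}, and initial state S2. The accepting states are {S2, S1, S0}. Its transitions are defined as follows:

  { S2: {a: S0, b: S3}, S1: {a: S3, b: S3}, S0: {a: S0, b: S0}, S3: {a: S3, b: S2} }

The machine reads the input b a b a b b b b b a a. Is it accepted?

start at S2
read 'b': S2 → S3
read 'a': S3 → S3
read 'b': S3 → S2
read 'a': S2 → S0
read 'b': S0 → S0
read 'b': S0 → S0
read 'b': S0 → S0
read 'b': S0 → S0
read 'b': S0 → S0
read 'a': S0 → S0
read 'a': S0 → S0
End state S0 is accepting.

Yes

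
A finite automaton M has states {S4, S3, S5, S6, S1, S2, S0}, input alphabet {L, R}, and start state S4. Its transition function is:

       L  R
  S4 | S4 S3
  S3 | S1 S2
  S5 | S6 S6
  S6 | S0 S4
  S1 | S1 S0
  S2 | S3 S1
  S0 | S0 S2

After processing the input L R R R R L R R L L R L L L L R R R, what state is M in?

S4 → S4 → S3 → S2 → S1 → S0 → S0 → S2 → S1 → S1 → S1 → S0 → S0 → S0 → S0 → S0 → S2 → S1 → S0

S0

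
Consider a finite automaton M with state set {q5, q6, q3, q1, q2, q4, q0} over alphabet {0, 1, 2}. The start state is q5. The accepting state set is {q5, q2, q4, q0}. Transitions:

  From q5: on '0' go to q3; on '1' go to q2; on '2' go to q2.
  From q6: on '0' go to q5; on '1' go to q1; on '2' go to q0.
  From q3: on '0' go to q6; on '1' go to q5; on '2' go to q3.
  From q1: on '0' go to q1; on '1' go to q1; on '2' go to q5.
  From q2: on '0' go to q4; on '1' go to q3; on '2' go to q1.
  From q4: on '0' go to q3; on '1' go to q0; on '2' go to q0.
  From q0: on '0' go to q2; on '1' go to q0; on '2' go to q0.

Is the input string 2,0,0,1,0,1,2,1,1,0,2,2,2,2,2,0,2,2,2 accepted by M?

start at q5
read '2': q5 → q2
read '0': q2 → q4
read '0': q4 → q3
read '1': q3 → q5
read '0': q5 → q3
read '1': q3 → q5
read '2': q5 → q2
read '1': q2 → q3
read '1': q3 → q5
read '0': q5 → q3
read '2': q3 → q3
read '2': q3 → q3
read '2': q3 → q3
read '2': q3 → q3
read '2': q3 → q3
read '0': q3 → q6
read '2': q6 → q0
read '2': q0 → q0
read '2': q0 → q0
End state q0 is accepting.

Yes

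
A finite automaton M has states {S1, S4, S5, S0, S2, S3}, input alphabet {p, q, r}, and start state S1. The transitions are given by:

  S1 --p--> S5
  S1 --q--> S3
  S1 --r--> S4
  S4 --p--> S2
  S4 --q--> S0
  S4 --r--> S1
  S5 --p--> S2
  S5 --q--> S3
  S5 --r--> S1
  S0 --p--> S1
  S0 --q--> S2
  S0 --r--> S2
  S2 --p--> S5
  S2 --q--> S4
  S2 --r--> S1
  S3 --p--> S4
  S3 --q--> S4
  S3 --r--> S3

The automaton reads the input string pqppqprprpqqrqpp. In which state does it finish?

Trace: S1 -p-> S5 -q-> S3 -p-> S4 -p-> S2 -q-> S4 -p-> S2 -r-> S1 -p-> S5 -r-> S1 -p-> S5 -q-> S3 -q-> S4 -r-> S1 -q-> S3 -p-> S4 -p-> S2

S2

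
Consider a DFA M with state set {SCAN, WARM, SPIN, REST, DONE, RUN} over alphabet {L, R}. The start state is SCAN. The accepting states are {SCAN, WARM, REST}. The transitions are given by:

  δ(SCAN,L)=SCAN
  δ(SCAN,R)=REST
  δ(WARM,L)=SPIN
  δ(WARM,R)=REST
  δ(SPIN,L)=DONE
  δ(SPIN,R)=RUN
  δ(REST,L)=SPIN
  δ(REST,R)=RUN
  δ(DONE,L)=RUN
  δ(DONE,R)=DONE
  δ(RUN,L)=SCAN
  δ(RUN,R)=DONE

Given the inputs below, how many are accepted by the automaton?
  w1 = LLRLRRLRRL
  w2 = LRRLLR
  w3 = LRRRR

w1:
  start at SCAN
  read 'L': SCAN → SCAN
  read 'L': SCAN → SCAN
  read 'R': SCAN → REST
  read 'L': REST → SPIN
  read 'R': SPIN → RUN
  read 'R': RUN → DONE
  read 'L': DONE → RUN
  read 'R': RUN → DONE
  read 'R': DONE → DONE
  read 'L': DONE → RUN
  end RUN, rejected
w2:
  start at SCAN
  read 'L': SCAN → SCAN
  read 'R': SCAN → REST
  read 'R': REST → RUN
  read 'L': RUN → SCAN
  read 'L': SCAN → SCAN
  read 'R': SCAN → REST
  end REST, accepted
w3:
  start at SCAN
  read 'L': SCAN → SCAN
  read 'R': SCAN → REST
  read 'R': REST → RUN
  read 'R': RUN → DONE
  read 'R': DONE → DONE
  end DONE, rejected

1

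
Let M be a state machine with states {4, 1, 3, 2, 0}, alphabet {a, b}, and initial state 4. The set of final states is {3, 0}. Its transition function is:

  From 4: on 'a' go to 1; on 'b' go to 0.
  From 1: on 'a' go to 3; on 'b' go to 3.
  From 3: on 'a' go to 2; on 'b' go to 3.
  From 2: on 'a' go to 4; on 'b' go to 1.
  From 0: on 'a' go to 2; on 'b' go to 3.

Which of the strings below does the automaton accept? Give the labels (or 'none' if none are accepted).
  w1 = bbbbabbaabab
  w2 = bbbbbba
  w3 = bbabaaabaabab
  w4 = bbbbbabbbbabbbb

w1: 4 → 0 → 3 → 3 → 3 → 2 → 1 → 3 → 2 → 4 → 0 → 2 → 1  → end 1, rejected
w2: 4 → 0 → 3 → 3 → 3 → 3 → 3 → 2  → end 2, rejected
w3: 4 → 0 → 3 → 2 → 1 → 3 → 2 → 4 → 0 → 2 → 4 → 0 → 2 → 1  → end 1, rejected
w4: 4 → 0 → 3 → 3 → 3 → 3 → 2 → 1 → 3 → 3 → 3 → 2 → 1 → 3 → 3 → 3  → end 3, accepted

w4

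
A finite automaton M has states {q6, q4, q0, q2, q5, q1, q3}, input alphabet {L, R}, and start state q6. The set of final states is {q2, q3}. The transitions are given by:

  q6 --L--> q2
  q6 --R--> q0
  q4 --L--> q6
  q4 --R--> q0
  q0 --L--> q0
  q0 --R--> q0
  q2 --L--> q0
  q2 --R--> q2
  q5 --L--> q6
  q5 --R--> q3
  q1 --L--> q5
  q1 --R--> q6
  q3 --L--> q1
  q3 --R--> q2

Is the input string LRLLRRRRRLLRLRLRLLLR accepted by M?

q6 → q2 → q2 → q0 → q0 → q0 → q0 → q0 → q0 → q0 → q0 → q0 → q0 → q0 → q0 → q0 → q0 → q0 → q0 → q0 → q0
End state q0 is not accepting.

No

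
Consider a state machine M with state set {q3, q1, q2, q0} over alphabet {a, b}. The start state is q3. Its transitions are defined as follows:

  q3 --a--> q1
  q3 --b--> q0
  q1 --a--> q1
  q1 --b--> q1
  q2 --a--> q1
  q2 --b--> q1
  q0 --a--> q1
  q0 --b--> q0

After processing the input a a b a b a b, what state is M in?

q1

q3 → q1 → q1 → q1 → q1 → q1 → q1 → q1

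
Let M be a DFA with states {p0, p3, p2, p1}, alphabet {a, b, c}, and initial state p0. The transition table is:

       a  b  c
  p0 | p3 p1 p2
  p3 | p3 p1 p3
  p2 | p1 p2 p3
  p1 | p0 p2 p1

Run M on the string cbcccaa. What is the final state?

p3

p0 → p2 → p2 → p3 → p3 → p3 → p3 → p3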